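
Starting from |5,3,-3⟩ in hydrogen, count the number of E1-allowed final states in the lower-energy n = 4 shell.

1

E1 requires Δl = ±1, so l_f ∈ {2, 4}; with 0 ≤ l_f ≤ n_f−1 = 3, the allowed l_f values are {2}.
For l_f = 2: m_f ∈ {m_i−1, m_i, m_i+1} ∩ [−2, 2] = {-2} → 1 state.
Total: 1.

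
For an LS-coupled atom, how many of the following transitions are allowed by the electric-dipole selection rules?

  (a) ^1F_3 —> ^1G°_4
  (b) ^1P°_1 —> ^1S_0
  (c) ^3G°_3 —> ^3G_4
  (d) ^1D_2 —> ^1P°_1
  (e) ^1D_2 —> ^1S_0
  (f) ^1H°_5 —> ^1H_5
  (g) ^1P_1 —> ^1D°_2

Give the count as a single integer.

6

(a) allowed
(b) allowed
(c) allowed
(d) allowed
(e) forbidden (parity, ΔL, ΔJ fail)
(f) allowed
(g) allowed
Total allowed: 6 of 7.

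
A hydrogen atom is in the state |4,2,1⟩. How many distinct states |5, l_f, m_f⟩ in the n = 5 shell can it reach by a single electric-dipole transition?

5

E1 requires Δl = ±1, so l_f ∈ {1, 3}; with 0 ≤ l_f ≤ n_f−1 = 4, the allowed l_f values are {1, 3}.
For l_f = 1: m_f ∈ {m_i−1, m_i, m_i+1} ∩ [−1, 1] = {0, 1} → 2 states.
For l_f = 3: m_f ∈ {m_i−1, m_i, m_i+1} ∩ [−3, 3] = {0, 1, 2} → 3 states.
Total: 5.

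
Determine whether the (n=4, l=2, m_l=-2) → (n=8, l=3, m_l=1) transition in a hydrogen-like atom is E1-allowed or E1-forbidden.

forbidden

Δl = 3 − 2 = +1; the E1 rule Δl = ±1 is passes.
m_l: -2 → 1 (Δm_l = +3). |Δm_l| ≤ 1 fails.
The transition is electric-dipole forbidden.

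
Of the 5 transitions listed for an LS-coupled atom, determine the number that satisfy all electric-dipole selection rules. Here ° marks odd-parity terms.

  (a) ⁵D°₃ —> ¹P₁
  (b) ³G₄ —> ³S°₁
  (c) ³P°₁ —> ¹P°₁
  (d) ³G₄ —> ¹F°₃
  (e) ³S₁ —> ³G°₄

0

(a) forbidden (ΔS, ΔJ fail)
(b) forbidden (ΔL, ΔJ fail)
(c) forbidden (parity, ΔS fail)
(d) forbidden (ΔS fails)
(e) forbidden (ΔL, ΔJ fail)
Total allowed: 0 of 5.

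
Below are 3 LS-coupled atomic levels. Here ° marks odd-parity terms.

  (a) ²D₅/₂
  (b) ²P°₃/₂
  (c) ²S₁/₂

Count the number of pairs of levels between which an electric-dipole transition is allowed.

2

(a)–(b): allowed.
(a)–(c): forbidden (parity, ΔL, ΔJ).
(b)–(c): allowed.
Allowed pairs: 2 of 3.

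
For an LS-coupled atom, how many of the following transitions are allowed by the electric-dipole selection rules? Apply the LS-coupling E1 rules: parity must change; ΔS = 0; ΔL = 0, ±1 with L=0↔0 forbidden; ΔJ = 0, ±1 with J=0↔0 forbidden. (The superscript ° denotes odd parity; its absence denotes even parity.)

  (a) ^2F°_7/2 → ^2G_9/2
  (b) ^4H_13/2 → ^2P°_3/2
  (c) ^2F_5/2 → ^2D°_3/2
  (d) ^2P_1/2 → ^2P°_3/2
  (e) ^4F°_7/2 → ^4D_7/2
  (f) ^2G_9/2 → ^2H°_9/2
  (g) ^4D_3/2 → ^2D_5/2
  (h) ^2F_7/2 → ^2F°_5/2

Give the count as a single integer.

(a) allowed
(b) forbidden (ΔS, ΔL, ΔJ fail)
(c) allowed
(d) allowed
(e) allowed
(f) allowed
(g) forbidden (parity, ΔS fail)
(h) allowed
Total allowed: 6 of 8.

6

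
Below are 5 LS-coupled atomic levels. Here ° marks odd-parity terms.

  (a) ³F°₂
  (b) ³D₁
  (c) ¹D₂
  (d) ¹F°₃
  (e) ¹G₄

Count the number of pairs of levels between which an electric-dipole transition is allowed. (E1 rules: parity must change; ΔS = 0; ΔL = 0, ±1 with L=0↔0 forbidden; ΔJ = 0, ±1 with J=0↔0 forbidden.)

(a)–(b): allowed.
(a)–(c): forbidden (ΔS).
(a)–(d): forbidden (parity, ΔS).
(a)–(e): forbidden (ΔS, ΔJ).
(b)–(c): forbidden (parity, ΔS).
(b)–(d): forbidden (ΔS, ΔJ).
(b)–(e): forbidden (parity, ΔS, ΔL, ΔJ).
(c)–(d): allowed.
(c)–(e): forbidden (parity, ΔL, ΔJ).
(d)–(e): allowed.
Allowed pairs: 3 of 10.

3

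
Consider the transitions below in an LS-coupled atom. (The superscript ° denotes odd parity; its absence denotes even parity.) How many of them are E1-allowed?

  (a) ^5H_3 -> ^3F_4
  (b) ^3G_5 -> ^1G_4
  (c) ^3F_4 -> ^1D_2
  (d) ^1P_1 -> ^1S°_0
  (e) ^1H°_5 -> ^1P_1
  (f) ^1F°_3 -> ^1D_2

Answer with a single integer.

(a) forbidden (parity, ΔS, ΔL fail)
(b) forbidden (parity, ΔS fail)
(c) forbidden (parity, ΔS, ΔJ fail)
(d) allowed
(e) forbidden (ΔL, ΔJ fail)
(f) allowed
Total allowed: 2 of 6.

2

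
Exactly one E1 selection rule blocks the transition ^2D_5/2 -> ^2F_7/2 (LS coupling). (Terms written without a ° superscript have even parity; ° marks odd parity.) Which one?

parity

Initial level: S=1/2, L=2, J=5/2, parity even. Final level: S=1/2, L=3, J=7/2, parity even.
Parity must change: even → even — fails.
ΔS = 0: S: 1/2 → 1/2 — ok.
ΔL = 0, ±1 (not L=0↔0): L: 2 → 3, ΔL = +1 — ok.
ΔJ = 0, ±1 (not J=0↔0): J: 5/2 → 7/2, ΔJ = +1 — ok.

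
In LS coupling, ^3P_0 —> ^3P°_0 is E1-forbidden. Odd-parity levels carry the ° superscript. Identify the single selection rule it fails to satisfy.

the J=0 ↔ J=0 exclusion

ΔL = 0, ±1 (not L=0↔0): L: 1 → 1, ΔL = +0 — ✓.
Parity must change: even → odd — ✓.
ΔS = 0: S: 1 → 1 — ✓.
ΔJ = 0, ±1 (not J=0↔0): J: 0 → 0, ΔJ = +0 — ✗.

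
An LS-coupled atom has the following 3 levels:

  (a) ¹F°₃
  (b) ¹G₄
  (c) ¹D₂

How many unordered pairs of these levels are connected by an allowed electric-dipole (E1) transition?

2

(a)–(b): allowed.
(a)–(c): allowed.
(b)–(c): forbidden (parity, ΔL, ΔJ).
Allowed pairs: 2 of 3.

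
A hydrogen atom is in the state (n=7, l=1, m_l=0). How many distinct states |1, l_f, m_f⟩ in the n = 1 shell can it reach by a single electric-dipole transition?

E1 requires Δl = ±1, so l_f ∈ {0, 2}; with 0 ≤ l_f ≤ n_f−1 = 0, the allowed l_f values are {0}.
For l_f = 0: m_f ∈ {m_i−1, m_i, m_i+1} ∩ [−0, 0] = {0} → 1 state.
Total: 1.

1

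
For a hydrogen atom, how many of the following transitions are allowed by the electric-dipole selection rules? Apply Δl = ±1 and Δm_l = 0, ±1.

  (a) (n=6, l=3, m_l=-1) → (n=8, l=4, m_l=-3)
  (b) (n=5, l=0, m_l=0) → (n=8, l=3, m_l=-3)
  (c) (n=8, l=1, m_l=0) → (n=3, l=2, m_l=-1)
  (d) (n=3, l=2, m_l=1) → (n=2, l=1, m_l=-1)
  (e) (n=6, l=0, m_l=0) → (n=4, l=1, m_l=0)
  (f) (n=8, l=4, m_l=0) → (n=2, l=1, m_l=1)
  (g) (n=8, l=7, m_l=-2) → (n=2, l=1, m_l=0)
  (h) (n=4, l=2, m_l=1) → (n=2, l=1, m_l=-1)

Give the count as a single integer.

2

(a) forbidden — Δm_l = -2 (E1 requires Δm_l = 0, ±1)
(b) forbidden — Δl = +3 (E1 requires Δl = ±1); Δm_l = -3 (E1 requires Δm_l = 0, ±1)
(c) allowed
(d) forbidden — Δm_l = -2 (E1 requires Δm_l = 0, ±1)
(e) allowed
(f) forbidden — Δl = -3 (E1 requires Δl = ±1)
(g) forbidden — Δl = -6 (E1 requires Δl = ±1); Δm_l = +2 (E1 requires Δm_l = 0, ±1)
(h) forbidden — Δm_l = -2 (E1 requires Δm_l = 0, ±1)
Total allowed: 2 of 8.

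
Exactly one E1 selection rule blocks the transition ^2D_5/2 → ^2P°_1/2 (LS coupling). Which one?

Initial level: S=1/2, L=2, J=5/2, parity even. Final level: S=1/2, L=1, J=1/2, parity odd.
Parity must change: even → odd — passes.
ΔS = 0: S: 1/2 → 1/2 — passes.
ΔL = 0, ±1 (not L=0↔0): L: 2 → 1, ΔL = -1 — passes.
ΔJ = 0, ±1 (not J=0↔0): J: 5/2 → 1/2, ΔJ = -2 — fails.

the ΔJ = 0, ±1 rule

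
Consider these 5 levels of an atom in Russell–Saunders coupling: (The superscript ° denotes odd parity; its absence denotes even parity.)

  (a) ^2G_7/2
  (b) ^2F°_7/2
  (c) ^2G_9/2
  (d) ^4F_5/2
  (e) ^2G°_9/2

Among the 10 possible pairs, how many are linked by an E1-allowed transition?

4

(a)–(b): allowed.
(a)–(c): forbidden (parity).
(a)–(d): forbidden (parity, ΔS).
(a)–(e): allowed.
(b)–(c): allowed.
(b)–(d): forbidden (ΔS).
(b)–(e): forbidden (parity).
(c)–(d): forbidden (parity, ΔS, ΔJ).
(c)–(e): allowed.
(d)–(e): forbidden (ΔS, ΔJ).
Allowed pairs: 4 of 10.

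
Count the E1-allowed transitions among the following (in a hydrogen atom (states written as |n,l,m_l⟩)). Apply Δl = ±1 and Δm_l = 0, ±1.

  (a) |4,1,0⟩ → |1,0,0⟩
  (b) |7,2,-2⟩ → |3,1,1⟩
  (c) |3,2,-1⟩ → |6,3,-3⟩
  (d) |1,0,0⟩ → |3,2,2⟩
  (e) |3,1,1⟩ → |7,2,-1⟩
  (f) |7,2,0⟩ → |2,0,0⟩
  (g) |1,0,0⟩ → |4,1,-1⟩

2

(a) allowed
(b) forbidden — Δm_l = +3 (E1 requires Δm_l = 0, ±1)
(c) forbidden — Δm_l = -2 (E1 requires Δm_l = 0, ±1)
(d) forbidden — Δl = +2 (E1 requires Δl = ±1); Δm_l = +2 (E1 requires Δm_l = 0, ±1)
(e) forbidden — Δm_l = -2 (E1 requires Δm_l = 0, ±1)
(f) forbidden — Δl = -2 (E1 requires Δl = ±1)
(g) allowed
Total allowed: 2 of 7.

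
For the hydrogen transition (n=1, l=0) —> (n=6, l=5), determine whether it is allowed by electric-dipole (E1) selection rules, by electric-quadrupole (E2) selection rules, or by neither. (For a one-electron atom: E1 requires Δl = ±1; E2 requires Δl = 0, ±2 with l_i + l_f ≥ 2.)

neither

Δl = 5 − 0 = +5; l_i + l_f = 5.
E1 (Δl = ±1): not satisfied.
E2 (Δl = 0,±2, l_i+l_f ≥ 2): not satisfied.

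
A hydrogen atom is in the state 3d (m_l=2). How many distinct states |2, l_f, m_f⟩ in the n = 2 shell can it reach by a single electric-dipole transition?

E1 requires Δl = ±1, so l_f ∈ {1, 3}; with 0 ≤ l_f ≤ n_f−1 = 1, the allowed l_f values are {1}.
For l_f = 1: m_f ∈ {m_i−1, m_i, m_i+1} ∩ [−1, 1] = {1} → 1 state.
Total: 1.

1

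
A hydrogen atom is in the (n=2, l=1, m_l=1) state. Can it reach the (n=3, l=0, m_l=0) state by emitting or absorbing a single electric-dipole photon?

l: 1 → 0 (Δl = -1). Δl = ±1 passes.
Δm_l = 0 − (1) = -1. E1 requires Δm_l = 0, ±1: passes.
All E1 selection rules are satisfied.

allowed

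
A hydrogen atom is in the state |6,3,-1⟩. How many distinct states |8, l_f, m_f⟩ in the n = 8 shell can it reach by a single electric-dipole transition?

6

E1 requires Δl = ±1, so l_f ∈ {2, 4}; with 0 ≤ l_f ≤ n_f−1 = 7, the allowed l_f values are {2, 4}.
For l_f = 2: m_f ∈ {m_i−1, m_i, m_i+1} ∩ [−2, 2] = {-2, -1, 0} → 3 states.
For l_f = 4: m_f ∈ {m_i−1, m_i, m_i+1} ∩ [−4, 4] = {-2, -1, 0} → 3 states.
Total: 6.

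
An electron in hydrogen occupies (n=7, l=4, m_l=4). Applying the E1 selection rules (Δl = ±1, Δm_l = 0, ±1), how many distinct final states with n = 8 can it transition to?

E1 requires Δl = ±1, so l_f ∈ {3, 5}; with 0 ≤ l_f ≤ n_f−1 = 7, the allowed l_f values are {3, 5}.
For l_f = 3: m_f ∈ {m_i−1, m_i, m_i+1} ∩ [−3, 3] = {3} → 1 state.
For l_f = 5: m_f ∈ {m_i−1, m_i, m_i+1} ∩ [−5, 5] = {3, 4, 5} → 3 states.
Total: 4.

4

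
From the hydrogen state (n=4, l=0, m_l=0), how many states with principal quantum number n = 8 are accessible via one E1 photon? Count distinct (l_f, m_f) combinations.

3

E1 requires Δl = ±1, so l_f ∈ {-1, 1}; with 0 ≤ l_f ≤ n_f−1 = 7, the allowed l_f values are {1}.
For l_f = 1: m_f ∈ {m_i−1, m_i, m_i+1} ∩ [−1, 1] = {-1, 0, 1} → 3 states.
Total: 3.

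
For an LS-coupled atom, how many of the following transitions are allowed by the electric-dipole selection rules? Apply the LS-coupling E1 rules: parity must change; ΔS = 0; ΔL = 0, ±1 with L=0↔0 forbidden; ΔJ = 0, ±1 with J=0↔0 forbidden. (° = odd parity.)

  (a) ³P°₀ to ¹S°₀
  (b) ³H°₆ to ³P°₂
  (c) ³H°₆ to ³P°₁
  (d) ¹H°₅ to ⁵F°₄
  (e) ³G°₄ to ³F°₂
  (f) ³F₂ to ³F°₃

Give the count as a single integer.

(a) forbidden (parity, ΔS, ΔJ fail)
(b) forbidden (parity, ΔL, ΔJ fail)
(c) forbidden (parity, ΔL, ΔJ fail)
(d) forbidden (parity, ΔS, ΔL fail)
(e) forbidden (parity, ΔJ fail)
(f) allowed
Total allowed: 1 of 6.

1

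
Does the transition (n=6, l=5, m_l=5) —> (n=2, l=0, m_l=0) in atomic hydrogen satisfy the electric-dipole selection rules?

Initial l = 5, final l = 0, so Δl = -5. E1 requires Δl = ±1: ✗.
m_l: 5 → 0 (Δm_l = -5). |Δm_l| ≤ 1 ✗.
The transition is electric-dipole forbidden.

forbidden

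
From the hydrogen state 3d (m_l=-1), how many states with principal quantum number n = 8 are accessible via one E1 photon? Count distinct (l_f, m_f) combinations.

E1 requires Δl = ±1, so l_f ∈ {1, 3}; with 0 ≤ l_f ≤ n_f−1 = 7, the allowed l_f values are {1, 3}.
For l_f = 1: m_f ∈ {m_i−1, m_i, m_i+1} ∩ [−1, 1] = {-1, 0} → 2 states.
For l_f = 3: m_f ∈ {m_i−1, m_i, m_i+1} ∩ [−3, 3] = {-2, -1, 0} → 3 states.
Total: 5.

5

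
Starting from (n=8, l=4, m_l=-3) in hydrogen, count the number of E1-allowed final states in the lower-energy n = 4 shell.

2

E1 requires Δl = ±1, so l_f ∈ {3, 5}; with 0 ≤ l_f ≤ n_f−1 = 3, the allowed l_f values are {3}.
For l_f = 3: m_f ∈ {m_i−1, m_i, m_i+1} ∩ [−3, 3] = {-3, -2} → 2 states.
Total: 2.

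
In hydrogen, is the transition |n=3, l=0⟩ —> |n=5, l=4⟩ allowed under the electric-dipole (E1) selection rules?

l: 0 → 4 (Δl = +4). Δl = ±1 fails.
The transition is electric-dipole forbidden.

forbidden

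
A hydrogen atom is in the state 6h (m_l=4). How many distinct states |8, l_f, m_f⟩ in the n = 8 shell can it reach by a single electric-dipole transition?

E1 requires Δl = ±1, so l_f ∈ {4, 6}; with 0 ≤ l_f ≤ n_f−1 = 7, the allowed l_f values are {4, 6}.
For l_f = 4: m_f ∈ {m_i−1, m_i, m_i+1} ∩ [−4, 4] = {3, 4} → 2 states.
For l_f = 6: m_f ∈ {m_i−1, m_i, m_i+1} ∩ [−6, 6] = {3, 4, 5} → 3 states.
Total: 5.

5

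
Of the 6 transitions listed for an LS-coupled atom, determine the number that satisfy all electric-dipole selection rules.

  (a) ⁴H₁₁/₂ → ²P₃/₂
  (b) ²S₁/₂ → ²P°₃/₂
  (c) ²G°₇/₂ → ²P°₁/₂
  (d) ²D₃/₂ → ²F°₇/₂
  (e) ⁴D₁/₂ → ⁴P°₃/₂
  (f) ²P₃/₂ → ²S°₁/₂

(a) forbidden (parity, ΔS, ΔL, ΔJ fail)
(b) allowed
(c) forbidden (parity, ΔL, ΔJ fail)
(d) forbidden (ΔJ fails)
(e) allowed
(f) allowed
Total allowed: 3 of 6.

3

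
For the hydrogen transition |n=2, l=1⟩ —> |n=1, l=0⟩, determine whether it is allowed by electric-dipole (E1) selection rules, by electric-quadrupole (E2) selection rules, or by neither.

Δl = 0 − 1 = -1; l_i + l_f = 1.
E1 (Δl = ±1): satisfied.
E2 (Δl = 0,±2, l_i+l_f ≥ 2): not satisfied.

E1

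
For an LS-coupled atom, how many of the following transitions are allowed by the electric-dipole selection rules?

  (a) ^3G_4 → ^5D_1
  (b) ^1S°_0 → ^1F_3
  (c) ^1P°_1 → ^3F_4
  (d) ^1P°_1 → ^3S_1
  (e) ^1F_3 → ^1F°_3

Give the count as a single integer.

1

(a) forbidden (parity, ΔS, ΔL, ΔJ fail)
(b) forbidden (ΔL, ΔJ fail)
(c) forbidden (ΔS, ΔL, ΔJ fail)
(d) forbidden (ΔS fails)
(e) allowed
Total allowed: 1 of 5.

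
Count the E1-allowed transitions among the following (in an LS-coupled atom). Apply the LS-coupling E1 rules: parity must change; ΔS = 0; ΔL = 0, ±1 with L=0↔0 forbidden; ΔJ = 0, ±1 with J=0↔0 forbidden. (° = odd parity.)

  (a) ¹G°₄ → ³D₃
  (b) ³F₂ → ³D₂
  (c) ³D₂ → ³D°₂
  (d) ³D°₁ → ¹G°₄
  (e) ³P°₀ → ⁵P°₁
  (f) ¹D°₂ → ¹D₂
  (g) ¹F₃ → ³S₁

2

(a) forbidden (ΔS, ΔL fail)
(b) forbidden (parity fails)
(c) allowed
(d) forbidden (parity, ΔS, ΔL, ΔJ fail)
(e) forbidden (parity, ΔS fail)
(f) allowed
(g) forbidden (parity, ΔS, ΔL, ΔJ fail)
Total allowed: 2 of 7.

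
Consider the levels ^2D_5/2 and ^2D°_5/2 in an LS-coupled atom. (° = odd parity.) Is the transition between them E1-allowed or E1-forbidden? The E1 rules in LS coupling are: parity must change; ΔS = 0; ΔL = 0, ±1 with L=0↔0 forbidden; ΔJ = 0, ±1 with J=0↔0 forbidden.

Reading off the term symbols: S 1/2→1/2, L 2→2, J 5/2→5/2, parity even→odd.
ΔL = 0, ±1 (not L=0↔0): L: 2 → 2, ΔL = +0 — passes.
ΔS = 0: S: 1/2 → 1/2 — passes.
ΔJ = 0, ±1 (not J=0↔0): J: 5/2 → 5/2, ΔJ = +0 — passes.
Parity must change: even → odd — passes.
All four E1 rules are satisfied.

allowed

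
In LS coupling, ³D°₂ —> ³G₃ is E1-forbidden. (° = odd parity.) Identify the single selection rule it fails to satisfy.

the ΔL = 0, ±1 rule

Initial level: S=1, L=2, J=2, parity odd. Final level: S=1, L=4, J=3, parity even.
Parity must change: odd → even — ok.
ΔS = 0: S: 1 → 1 — ok.
ΔJ = 0, ±1 (not J=0↔0): J: 2 → 3, ΔJ = +1 — ok.
ΔL = 0, ±1 (not L=0↔0): L: 2 → 4, ΔL = +2 — fails.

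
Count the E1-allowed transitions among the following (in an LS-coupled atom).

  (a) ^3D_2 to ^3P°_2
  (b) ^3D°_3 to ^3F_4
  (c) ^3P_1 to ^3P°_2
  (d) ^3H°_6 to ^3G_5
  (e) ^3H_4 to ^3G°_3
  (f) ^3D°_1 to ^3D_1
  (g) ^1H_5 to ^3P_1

6

(a) allowed
(b) allowed
(c) allowed
(d) allowed
(e) allowed
(f) allowed
(g) forbidden (parity, ΔS, ΔL, ΔJ fail)
Total allowed: 6 of 7.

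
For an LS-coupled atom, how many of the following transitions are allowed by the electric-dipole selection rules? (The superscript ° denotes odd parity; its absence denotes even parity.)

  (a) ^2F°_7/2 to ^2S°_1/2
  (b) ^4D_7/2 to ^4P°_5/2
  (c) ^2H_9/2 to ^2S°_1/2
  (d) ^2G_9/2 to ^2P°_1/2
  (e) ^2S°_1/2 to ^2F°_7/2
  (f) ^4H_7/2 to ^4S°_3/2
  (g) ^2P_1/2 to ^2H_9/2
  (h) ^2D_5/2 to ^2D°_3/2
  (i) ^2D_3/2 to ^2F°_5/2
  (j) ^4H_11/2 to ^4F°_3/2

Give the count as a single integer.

(a) forbidden (parity, ΔL, ΔJ fail)
(b) allowed
(c) forbidden (ΔL, ΔJ fail)
(d) forbidden (ΔL, ΔJ fail)
(e) forbidden (parity, ΔL, ΔJ fail)
(f) forbidden (ΔL, ΔJ fail)
(g) forbidden (parity, ΔL, ΔJ fail)
(h) allowed
(i) allowed
(j) forbidden (ΔL, ΔJ fail)
Total allowed: 3 of 10.

3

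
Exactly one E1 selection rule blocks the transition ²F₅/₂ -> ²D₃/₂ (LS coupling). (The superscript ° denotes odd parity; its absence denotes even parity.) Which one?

Reading off the term symbols: S 1/2→1/2, L 3→2, J 5/2→3/2, parity even→even.
Parity must change: even → even — fails.
ΔS = 0: S: 1/2 → 1/2 — passes.
ΔL = 0, ±1 (not L=0↔0): L: 3 → 2, ΔL = -1 — passes.
ΔJ = 0, ±1 (not J=0↔0): J: 5/2 → 3/2, ΔJ = -1 — passes.

parity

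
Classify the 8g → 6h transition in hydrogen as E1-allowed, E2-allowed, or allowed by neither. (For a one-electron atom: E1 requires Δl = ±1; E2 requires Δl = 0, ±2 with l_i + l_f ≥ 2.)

Δl = 5 − 4 = +1; l_i + l_f = 9.
E1 (Δl = ±1): satisfied.
E2 (Δl = 0,±2, l_i+l_f ≥ 2): not satisfied.

E1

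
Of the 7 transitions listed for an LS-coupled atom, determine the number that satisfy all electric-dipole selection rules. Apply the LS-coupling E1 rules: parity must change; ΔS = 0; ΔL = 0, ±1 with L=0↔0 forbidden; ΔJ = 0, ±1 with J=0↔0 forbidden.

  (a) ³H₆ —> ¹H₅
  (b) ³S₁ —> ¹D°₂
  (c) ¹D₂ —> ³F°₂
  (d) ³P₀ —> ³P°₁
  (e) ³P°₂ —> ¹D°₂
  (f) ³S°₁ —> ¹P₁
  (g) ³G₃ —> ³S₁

(a) forbidden (parity, ΔS fail)
(b) forbidden (ΔS, ΔL fail)
(c) forbidden (ΔS fails)
(d) allowed
(e) forbidden (parity, ΔS fail)
(f) forbidden (ΔS fails)
(g) forbidden (parity, ΔL, ΔJ fail)
Total allowed: 1 of 7.

1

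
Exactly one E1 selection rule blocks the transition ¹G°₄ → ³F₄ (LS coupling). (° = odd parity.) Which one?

the ΔS = 0 rule

Parity must change: odd → even — ok.
ΔS = 0: S: 0 → 1 — fails.
ΔJ = 0, ±1 (not J=0↔0): J: 4 → 4, ΔJ = +0 — ok.
ΔL = 0, ±1 (not L=0↔0): L: 4 → 3, ΔL = -1 — ok.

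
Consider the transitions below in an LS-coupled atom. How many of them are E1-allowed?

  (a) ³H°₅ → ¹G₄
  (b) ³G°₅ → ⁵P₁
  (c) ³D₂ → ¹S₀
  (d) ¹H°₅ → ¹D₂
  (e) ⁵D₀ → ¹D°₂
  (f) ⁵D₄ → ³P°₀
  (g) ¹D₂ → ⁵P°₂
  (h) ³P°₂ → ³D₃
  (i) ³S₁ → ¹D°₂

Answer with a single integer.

(a) forbidden (ΔS fails)
(b) forbidden (ΔS, ΔL, ΔJ fail)
(c) forbidden (parity, ΔS, ΔL, ΔJ fail)
(d) forbidden (ΔL, ΔJ fail)
(e) forbidden (ΔS, ΔJ fail)
(f) forbidden (ΔS, ΔJ fail)
(g) forbidden (ΔS fails)
(h) allowed
(i) forbidden (ΔS, ΔL fail)
Total allowed: 1 of 9.

1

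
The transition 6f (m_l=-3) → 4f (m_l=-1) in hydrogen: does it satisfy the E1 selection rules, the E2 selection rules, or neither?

E2

Δl = 3 − 3 = +0; l_i + l_f = 6.
Δm_l = +2.
E1 (Δl = ±1, |Δm_l| ≤ 1): not satisfied.
E2 (Δl = 0,±2, l_i+l_f ≥ 2, |Δm_l| ≤ 2): satisfied.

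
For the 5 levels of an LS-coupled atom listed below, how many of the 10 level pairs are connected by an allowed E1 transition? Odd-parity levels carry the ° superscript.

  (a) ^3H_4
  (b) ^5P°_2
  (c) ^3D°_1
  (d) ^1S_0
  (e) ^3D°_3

(a)–(b): forbidden (ΔS, ΔL, ΔJ).
(a)–(c): forbidden (ΔL, ΔJ).
(a)–(d): forbidden (parity, ΔS, ΔL, ΔJ).
(a)–(e): forbidden (ΔL).
(b)–(c): forbidden (parity, ΔS).
(b)–(d): forbidden (ΔS, ΔJ).
(b)–(e): forbidden (parity, ΔS).
(c)–(d): forbidden (ΔS, ΔL).
(c)–(e): forbidden (parity, ΔJ).
(d)–(e): forbidden (ΔS, ΔL, ΔJ).
Allowed pairs: 0 of 10.

0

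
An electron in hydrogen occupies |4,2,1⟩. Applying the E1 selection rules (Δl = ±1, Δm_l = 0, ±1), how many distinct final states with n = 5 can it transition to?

E1 requires Δl = ±1, so l_f ∈ {1, 3}; with 0 ≤ l_f ≤ n_f−1 = 4, the allowed l_f values are {1, 3}.
For l_f = 1: m_f ∈ {m_i−1, m_i, m_i+1} ∩ [−1, 1] = {0, 1} → 2 states.
For l_f = 3: m_f ∈ {m_i−1, m_i, m_i+1} ∩ [−3, 3] = {0, 1, 2} → 3 states.
Total: 5.

5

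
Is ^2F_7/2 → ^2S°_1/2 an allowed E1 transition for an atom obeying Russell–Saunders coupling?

forbidden

Parity must change: even → odd — ok.
ΔS = 0: S: 1/2 → 1/2 — ok.
ΔL = 0, ±1 (not L=0↔0): L: 3 → 0, ΔL = -3 — fails.
ΔJ = 0, ±1 (not J=0↔0): J: 7/2 → 1/2, ΔJ = -3 — fails.
Rule(s) violated: ΔL, ΔJ.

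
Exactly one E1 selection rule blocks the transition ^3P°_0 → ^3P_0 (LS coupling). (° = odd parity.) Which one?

Parity must change: odd → even — ok.
ΔS = 0: S: 1 → 1 — ok.
ΔL = 0, ±1 (not L=0↔0): L: 1 → 1, ΔL = +0 — ok.
ΔJ = 0, ±1 (not J=0↔0): J: 0 → 0, ΔJ = +0 — fails.

the J=0 ↔ J=0 exclusion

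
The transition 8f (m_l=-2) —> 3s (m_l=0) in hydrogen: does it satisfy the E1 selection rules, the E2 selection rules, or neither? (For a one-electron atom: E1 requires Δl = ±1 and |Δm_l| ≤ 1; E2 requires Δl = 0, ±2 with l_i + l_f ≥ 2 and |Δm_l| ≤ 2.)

neither

Δl = 0 − 3 = -3; l_i + l_f = 3.
Δm_l = +2.
E1 (Δl = ±1, |Δm_l| ≤ 1): not satisfied.
E2 (Δl = 0,±2, l_i+l_f ≥ 2, |Δm_l| ≤ 2): not satisfied.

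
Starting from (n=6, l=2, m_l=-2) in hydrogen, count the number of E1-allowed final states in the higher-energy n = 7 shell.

4

E1 requires Δl = ±1, so l_f ∈ {1, 3}; with 0 ≤ l_f ≤ n_f−1 = 6, the allowed l_f values are {1, 3}.
For l_f = 1: m_f ∈ {m_i−1, m_i, m_i+1} ∩ [−1, 1] = {-1} → 1 state.
For l_f = 3: m_f ∈ {m_i−1, m_i, m_i+1} ∩ [−3, 3] = {-3, -2, -1} → 3 states.
Total: 4.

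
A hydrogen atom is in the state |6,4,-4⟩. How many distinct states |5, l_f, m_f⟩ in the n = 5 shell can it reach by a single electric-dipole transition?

E1 requires Δl = ±1, so l_f ∈ {3, 5}; with 0 ≤ l_f ≤ n_f−1 = 4, the allowed l_f values are {3}.
For l_f = 3: m_f ∈ {m_i−1, m_i, m_i+1} ∩ [−3, 3] = {-3} → 1 state.
Total: 1.

1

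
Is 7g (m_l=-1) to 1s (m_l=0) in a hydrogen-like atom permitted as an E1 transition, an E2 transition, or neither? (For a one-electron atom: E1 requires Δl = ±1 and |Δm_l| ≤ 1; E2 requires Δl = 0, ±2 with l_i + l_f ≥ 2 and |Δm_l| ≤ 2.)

neither

Δl = 0 − 4 = -4; l_i + l_f = 4.
Δm_l = +1.
E1 (Δl = ±1, |Δm_l| ≤ 1): not satisfied.
E2 (Δl = 0,±2, l_i+l_f ≥ 2, |Δm_l| ≤ 2): not satisfied.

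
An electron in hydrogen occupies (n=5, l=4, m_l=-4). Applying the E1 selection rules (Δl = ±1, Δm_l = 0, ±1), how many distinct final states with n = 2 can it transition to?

0

E1 requires l_f ∈ {3, 5}, but neither lies in [0, 1], so no final state is reachable.
Total: 0.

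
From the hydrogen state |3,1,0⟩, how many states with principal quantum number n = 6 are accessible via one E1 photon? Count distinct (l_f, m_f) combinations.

4

E1 requires Δl = ±1, so l_f ∈ {0, 2}; with 0 ≤ l_f ≤ n_f−1 = 5, the allowed l_f values are {0, 2}.
For l_f = 0: m_f ∈ {m_i−1, m_i, m_i+1} ∩ [−0, 0] = {0} → 1 state.
For l_f = 2: m_f ∈ {m_i−1, m_i, m_i+1} ∩ [−2, 2] = {-1, 0, 1} → 3 states.
Total: 4.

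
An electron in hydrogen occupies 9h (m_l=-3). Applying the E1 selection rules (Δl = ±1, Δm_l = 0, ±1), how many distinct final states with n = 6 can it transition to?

3

E1 requires Δl = ±1, so l_f ∈ {4, 6}; with 0 ≤ l_f ≤ n_f−1 = 5, the allowed l_f values are {4}.
For l_f = 4: m_f ∈ {m_i−1, m_i, m_i+1} ∩ [−4, 4] = {-4, -3, -2} → 3 states.
Total: 3.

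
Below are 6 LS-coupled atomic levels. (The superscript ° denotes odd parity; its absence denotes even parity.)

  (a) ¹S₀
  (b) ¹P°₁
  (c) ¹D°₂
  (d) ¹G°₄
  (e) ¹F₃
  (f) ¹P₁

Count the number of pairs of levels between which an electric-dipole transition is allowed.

5

(a)–(b): allowed.
(a)–(c): forbidden (ΔL, ΔJ).
(a)–(d): forbidden (ΔL, ΔJ).
(a)–(e): forbidden (parity, ΔL, ΔJ).
(a)–(f): forbidden (parity).
(b)–(c): forbidden (parity).
(b)–(d): forbidden (parity, ΔL, ΔJ).
(b)–(e): forbidden (ΔL, ΔJ).
(b)–(f): allowed.
(c)–(d): forbidden (parity, ΔL, ΔJ).
(c)–(e): allowed.
(c)–(f): allowed.
(d)–(e): allowed.
(d)–(f): forbidden (ΔL, ΔJ).
(e)–(f): forbidden (parity, ΔL, ΔJ).
Allowed pairs: 5 of 15.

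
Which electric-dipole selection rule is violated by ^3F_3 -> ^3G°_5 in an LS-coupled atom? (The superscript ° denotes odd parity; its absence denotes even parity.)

Reading off the term symbols: S 1→1, L 3→4, J 3→5, parity even→odd.
Parity must change: even → odd — satisfied.
ΔS = 0: S: 1 → 1 — satisfied.
ΔL = 0, ±1 (not L=0↔0): L: 3 → 4, ΔL = +1 — satisfied.
ΔJ = 0, ±1 (not J=0↔0): J: 3 → 5, ΔJ = +2 — violated.

the ΔJ = 0, ±1 rule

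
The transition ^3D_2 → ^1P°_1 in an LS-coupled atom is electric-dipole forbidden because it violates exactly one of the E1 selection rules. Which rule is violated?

Reading off the term symbols: S 1→0, L 2→1, J 2→1, parity even→odd.
Parity must change: even → odd — passes.
ΔS = 0: S: 1 → 0 — fails.
ΔL = 0, ±1 (not L=0↔0): L: 2 → 1, ΔL = -1 — passes.
ΔJ = 0, ±1 (not J=0↔0): J: 2 → 1, ΔJ = -1 — passes.

the ΔS = 0 rule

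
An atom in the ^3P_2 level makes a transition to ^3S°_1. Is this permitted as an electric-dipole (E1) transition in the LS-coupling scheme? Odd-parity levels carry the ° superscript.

allowed

Parity must change: even → odd — passes.
ΔS = 0: S: 1 → 1 — passes.
ΔL = 0, ±1 (not L=0↔0): L: 1 → 0, ΔL = -1 — passes.
ΔJ = 0, ±1 (not J=0↔0): J: 2 → 1, ΔJ = -1 — passes.
All four E1 rules are satisfied.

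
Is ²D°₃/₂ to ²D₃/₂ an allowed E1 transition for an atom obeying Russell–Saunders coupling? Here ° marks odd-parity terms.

allowed

Reading off the term symbols: S 1/2→1/2, L 2→2, J 3/2→3/2, parity odd→even.
Parity must change: odd → even — ✓.
ΔS = 0: S: 1/2 → 1/2 — ✓.
ΔL = 0, ±1 (not L=0↔0): L: 2 → 2, ΔL = +0 — ✓.
ΔJ = 0, ±1 (not J=0↔0): J: 3/2 → 3/2, ΔJ = +0 — ✓.
All four E1 rules are satisfied.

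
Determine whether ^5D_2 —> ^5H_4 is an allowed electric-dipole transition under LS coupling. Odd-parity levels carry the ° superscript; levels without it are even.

forbidden

Initial level: S=2, L=2, J=2, parity even. Final level: S=2, L=5, J=4, parity even.
Parity must change: even → even — fails.
ΔS = 0: S: 2 → 2 — ok.
ΔL = 0, ±1 (not L=0↔0): L: 2 → 5, ΔL = +3 — fails.
ΔJ = 0, ±1 (not J=0↔0): J: 2 → 4, ΔJ = +2 — fails.
Rule(s) violated: parity, ΔL, ΔJ.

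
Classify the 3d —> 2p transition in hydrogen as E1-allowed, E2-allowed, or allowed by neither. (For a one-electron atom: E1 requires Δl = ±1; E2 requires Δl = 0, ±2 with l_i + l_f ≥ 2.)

E1

Δl = 1 − 2 = -1; l_i + l_f = 3.
E1 (Δl = ±1): satisfied.
E2 (Δl = 0,±2, l_i+l_f ≥ 2): not satisfied.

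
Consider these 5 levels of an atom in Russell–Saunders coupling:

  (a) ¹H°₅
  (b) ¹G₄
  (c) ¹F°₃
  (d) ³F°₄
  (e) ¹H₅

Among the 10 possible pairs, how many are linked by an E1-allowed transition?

3

(a)–(b): allowed.
(a)–(c): forbidden (parity, ΔL, ΔJ).
(a)–(d): forbidden (parity, ΔS, ΔL).
(a)–(e): allowed.
(b)–(c): allowed.
(b)–(d): forbidden (ΔS).
(b)–(e): forbidden (parity).
(c)–(d): forbidden (parity, ΔS).
(c)–(e): forbidden (ΔL, ΔJ).
(d)–(e): forbidden (ΔS, ΔL).
Allowed pairs: 3 of 10.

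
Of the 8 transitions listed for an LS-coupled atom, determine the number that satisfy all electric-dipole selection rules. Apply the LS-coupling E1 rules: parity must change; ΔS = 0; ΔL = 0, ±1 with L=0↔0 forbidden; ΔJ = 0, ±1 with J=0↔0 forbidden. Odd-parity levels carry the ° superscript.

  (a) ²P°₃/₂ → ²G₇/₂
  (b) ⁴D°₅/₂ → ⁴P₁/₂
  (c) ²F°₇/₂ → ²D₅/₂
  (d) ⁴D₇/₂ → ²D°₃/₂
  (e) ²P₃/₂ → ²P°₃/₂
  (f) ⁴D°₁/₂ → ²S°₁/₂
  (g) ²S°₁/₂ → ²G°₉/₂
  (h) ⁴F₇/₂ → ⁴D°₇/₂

(a) forbidden (ΔL, ΔJ fail)
(b) forbidden (ΔJ fails)
(c) allowed
(d) forbidden (ΔS, ΔJ fail)
(e) allowed
(f) forbidden (parity, ΔS, ΔL fail)
(g) forbidden (parity, ΔL, ΔJ fail)
(h) allowed
Total allowed: 3 of 8.

3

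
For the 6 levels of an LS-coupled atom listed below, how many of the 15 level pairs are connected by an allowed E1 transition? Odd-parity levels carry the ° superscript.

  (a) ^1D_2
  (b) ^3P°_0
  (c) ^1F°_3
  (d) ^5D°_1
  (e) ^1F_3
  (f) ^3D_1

3

(a)–(b): forbidden (ΔS, ΔJ).
(a)–(c): allowed.
(a)–(d): forbidden (ΔS).
(a)–(e): forbidden (parity).
(a)–(f): forbidden (parity, ΔS).
(b)–(c): forbidden (parity, ΔS, ΔL, ΔJ).
(b)–(d): forbidden (parity, ΔS).
(b)–(e): forbidden (ΔS, ΔL, ΔJ).
(b)–(f): allowed.
(c)–(d): forbidden (parity, ΔS, ΔJ).
(c)–(e): allowed.
(c)–(f): forbidden (ΔS, ΔJ).
(d)–(e): forbidden (ΔS, ΔJ).
(d)–(f): forbidden (ΔS).
(e)–(f): forbidden (parity, ΔS, ΔJ).
Allowed pairs: 3 of 15.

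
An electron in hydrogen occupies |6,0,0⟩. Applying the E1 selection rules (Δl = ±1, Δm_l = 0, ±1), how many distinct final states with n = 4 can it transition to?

E1 requires Δl = ±1, so l_f ∈ {-1, 1}; with 0 ≤ l_f ≤ n_f−1 = 3, the allowed l_f values are {1}.
For l_f = 1: m_f ∈ {m_i−1, m_i, m_i+1} ∩ [−1, 1] = {-1, 0, 1} → 3 states.
Total: 3.

3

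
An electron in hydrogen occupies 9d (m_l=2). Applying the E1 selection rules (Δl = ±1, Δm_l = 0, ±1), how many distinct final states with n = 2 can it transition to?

1

E1 requires Δl = ±1, so l_f ∈ {1, 3}; with 0 ≤ l_f ≤ n_f−1 = 1, the allowed l_f values are {1}.
For l_f = 1: m_f ∈ {m_i−1, m_i, m_i+1} ∩ [−1, 1] = {1} → 1 state.
Total: 1.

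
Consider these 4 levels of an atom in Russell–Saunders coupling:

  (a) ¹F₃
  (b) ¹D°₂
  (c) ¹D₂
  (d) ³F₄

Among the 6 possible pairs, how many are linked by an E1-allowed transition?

(a)–(b): allowed.
(a)–(c): forbidden (parity).
(a)–(d): forbidden (parity, ΔS).
(b)–(c): allowed.
(b)–(d): forbidden (ΔS, ΔJ).
(c)–(d): forbidden (parity, ΔS, ΔJ).
Allowed pairs: 2 of 6.

2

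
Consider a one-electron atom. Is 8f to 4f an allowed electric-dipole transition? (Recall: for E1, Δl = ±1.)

Initial l = 3, final l = 3, so Δl = +0. E1 requires Δl = ±1: violated.
The transition is electric-dipole forbidden.

forbidden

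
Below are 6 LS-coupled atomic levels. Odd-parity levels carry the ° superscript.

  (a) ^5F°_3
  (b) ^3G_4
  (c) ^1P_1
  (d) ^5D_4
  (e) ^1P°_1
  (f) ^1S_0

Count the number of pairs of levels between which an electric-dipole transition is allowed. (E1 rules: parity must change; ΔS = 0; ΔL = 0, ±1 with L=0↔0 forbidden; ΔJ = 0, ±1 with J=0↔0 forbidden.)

(a)–(b): forbidden (ΔS).
(a)–(c): forbidden (ΔS, ΔL, ΔJ).
(a)–(d): allowed.
(a)–(e): forbidden (parity, ΔS, ΔL, ΔJ).
(a)–(f): forbidden (ΔS, ΔL, ΔJ).
(b)–(c): forbidden (parity, ΔS, ΔL, ΔJ).
(b)–(d): forbidden (parity, ΔS, ΔL).
(b)–(e): forbidden (ΔS, ΔL, ΔJ).
(b)–(f): forbidden (parity, ΔS, ΔL, ΔJ).
(c)–(d): forbidden (parity, ΔS, ΔJ).
(c)–(e): allowed.
(c)–(f): forbidden (parity).
(d)–(e): forbidden (ΔS, ΔJ).
(d)–(f): forbidden (parity, ΔS, ΔL, ΔJ).
(e)–(f): allowed.
Allowed pairs: 3 of 15.

3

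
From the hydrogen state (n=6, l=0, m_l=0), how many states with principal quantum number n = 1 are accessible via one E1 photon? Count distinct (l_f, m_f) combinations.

E1 requires l_f ∈ {-1, 1}, but neither lies in [0, 0], so no final state is reachable.
Total: 0.

0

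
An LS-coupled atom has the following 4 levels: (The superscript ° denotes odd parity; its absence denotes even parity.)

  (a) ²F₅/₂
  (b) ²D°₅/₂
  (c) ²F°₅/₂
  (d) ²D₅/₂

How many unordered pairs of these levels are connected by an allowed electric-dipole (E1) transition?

(a)–(b): allowed.
(a)–(c): allowed.
(a)–(d): forbidden (parity).
(b)–(c): forbidden (parity).
(b)–(d): allowed.
(c)–(d): allowed.
Allowed pairs: 4 of 6.

4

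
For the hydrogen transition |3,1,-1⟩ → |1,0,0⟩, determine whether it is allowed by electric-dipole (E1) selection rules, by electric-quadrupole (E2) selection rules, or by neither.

E1

Δl = 0 − 1 = -1; l_i + l_f = 1.
Δm_l = +1.
E1 (Δl = ±1, |Δm_l| ≤ 1): satisfied.
E2 (Δl = 0,±2, l_i+l_f ≥ 2, |Δm_l| ≤ 2): not satisfied.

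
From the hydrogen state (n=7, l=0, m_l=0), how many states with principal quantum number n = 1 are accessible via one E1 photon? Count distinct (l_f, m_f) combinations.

E1 requires l_f ∈ {-1, 1}, but neither lies in [0, 0], so no final state is reachable.
Total: 0.

0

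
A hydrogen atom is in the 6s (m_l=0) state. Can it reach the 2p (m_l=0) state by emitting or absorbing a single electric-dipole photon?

Δl = 1 − 0 = +1; the E1 rule Δl = ±1 is satisfied.
Δm_l = 0 − (0) = +0. E1 requires Δm_l = 0, ±1: satisfied.
All E1 selection rules are satisfied.

allowed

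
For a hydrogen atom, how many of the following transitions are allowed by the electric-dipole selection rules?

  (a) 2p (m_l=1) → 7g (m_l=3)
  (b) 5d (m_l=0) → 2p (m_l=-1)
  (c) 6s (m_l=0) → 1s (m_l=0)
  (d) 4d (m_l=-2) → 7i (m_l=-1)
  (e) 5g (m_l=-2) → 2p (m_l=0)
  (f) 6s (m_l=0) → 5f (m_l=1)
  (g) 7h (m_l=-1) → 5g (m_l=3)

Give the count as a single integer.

1

(a) forbidden — Δl = +3 (E1 requires Δl = ±1); Δm_l = +2 (E1 requires Δm_l = 0, ±1)
(b) allowed
(c) forbidden — Δl = +0 (E1 requires Δl = ±1)
(d) forbidden — Δl = +4 (E1 requires Δl = ±1)
(e) forbidden — Δl = -3 (E1 requires Δl = ±1); Δm_l = +2 (E1 requires Δm_l = 0, ±1)
(f) forbidden — Δl = +3 (E1 requires Δl = ±1)
(g) forbidden — Δm_l = +4 (E1 requires Δm_l = 0, ±1)
Total allowed: 1 of 7.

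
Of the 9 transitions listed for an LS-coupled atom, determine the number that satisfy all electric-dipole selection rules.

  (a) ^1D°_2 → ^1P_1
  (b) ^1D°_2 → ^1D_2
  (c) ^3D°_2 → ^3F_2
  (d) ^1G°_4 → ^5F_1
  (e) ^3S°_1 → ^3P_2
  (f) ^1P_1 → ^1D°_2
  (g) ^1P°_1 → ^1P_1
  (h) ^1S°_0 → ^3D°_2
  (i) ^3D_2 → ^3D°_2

(a) allowed
(b) allowed
(c) allowed
(d) forbidden (ΔS, ΔJ fail)
(e) allowed
(f) allowed
(g) allowed
(h) forbidden (parity, ΔS, ΔL, ΔJ fail)
(i) allowed
Total allowed: 7 of 9.

7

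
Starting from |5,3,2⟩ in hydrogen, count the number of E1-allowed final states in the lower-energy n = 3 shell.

E1 requires Δl = ±1, so l_f ∈ {2, 4}; with 0 ≤ l_f ≤ n_f−1 = 2, the allowed l_f values are {2}.
For l_f = 2: m_f ∈ {m_i−1, m_i, m_i+1} ∩ [−2, 2] = {1, 2} → 2 states.
Total: 2.

2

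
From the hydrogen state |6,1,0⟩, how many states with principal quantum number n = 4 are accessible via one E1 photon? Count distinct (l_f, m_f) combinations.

4

E1 requires Δl = ±1, so l_f ∈ {0, 2}; with 0 ≤ l_f ≤ n_f−1 = 3, the allowed l_f values are {0, 2}.
For l_f = 0: m_f ∈ {m_i−1, m_i, m_i+1} ∩ [−0, 0] = {0} → 1 state.
For l_f = 2: m_f ∈ {m_i−1, m_i, m_i+1} ∩ [−2, 2] = {-1, 0, 1} → 3 states.
Total: 4.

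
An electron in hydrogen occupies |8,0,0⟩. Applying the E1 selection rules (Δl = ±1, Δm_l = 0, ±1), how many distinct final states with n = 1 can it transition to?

E1 requires l_f ∈ {-1, 1}, but neither lies in [0, 0], so no final state is reachable.
Total: 0.

0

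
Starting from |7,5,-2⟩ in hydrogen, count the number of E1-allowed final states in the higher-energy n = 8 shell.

6

E1 requires Δl = ±1, so l_f ∈ {4, 6}; with 0 ≤ l_f ≤ n_f−1 = 7, the allowed l_f values are {4, 6}.
For l_f = 4: m_f ∈ {m_i−1, m_i, m_i+1} ∩ [−4, 4] = {-3, -2, -1} → 3 states.
For l_f = 6: m_f ∈ {m_i−1, m_i, m_i+1} ∩ [−6, 6] = {-3, -2, -1} → 3 states.
Total: 6.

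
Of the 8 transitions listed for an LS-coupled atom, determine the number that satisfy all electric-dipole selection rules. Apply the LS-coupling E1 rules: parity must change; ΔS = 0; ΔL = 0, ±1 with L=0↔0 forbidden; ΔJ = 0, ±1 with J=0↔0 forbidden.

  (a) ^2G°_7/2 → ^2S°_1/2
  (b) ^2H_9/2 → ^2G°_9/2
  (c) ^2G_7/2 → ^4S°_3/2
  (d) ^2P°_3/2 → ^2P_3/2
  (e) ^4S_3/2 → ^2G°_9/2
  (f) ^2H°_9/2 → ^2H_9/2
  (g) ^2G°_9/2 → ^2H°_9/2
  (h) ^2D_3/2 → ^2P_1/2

(a) forbidden (parity, ΔL, ΔJ fail)
(b) allowed
(c) forbidden (ΔS, ΔL, ΔJ fail)
(d) allowed
(e) forbidden (ΔS, ΔL, ΔJ fail)
(f) allowed
(g) forbidden (parity fails)
(h) forbidden (parity fails)
Total allowed: 3 of 8.

3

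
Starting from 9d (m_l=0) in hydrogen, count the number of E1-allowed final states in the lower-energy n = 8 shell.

E1 requires Δl = ±1, so l_f ∈ {1, 3}; with 0 ≤ l_f ≤ n_f−1 = 7, the allowed l_f values are {1, 3}.
For l_f = 1: m_f ∈ {m_i−1, m_i, m_i+1} ∩ [−1, 1] = {-1, 0, 1} → 3 states.
For l_f = 3: m_f ∈ {m_i−1, m_i, m_i+1} ∩ [−3, 3] = {-1, 0, 1} → 3 states.
Total: 6.

6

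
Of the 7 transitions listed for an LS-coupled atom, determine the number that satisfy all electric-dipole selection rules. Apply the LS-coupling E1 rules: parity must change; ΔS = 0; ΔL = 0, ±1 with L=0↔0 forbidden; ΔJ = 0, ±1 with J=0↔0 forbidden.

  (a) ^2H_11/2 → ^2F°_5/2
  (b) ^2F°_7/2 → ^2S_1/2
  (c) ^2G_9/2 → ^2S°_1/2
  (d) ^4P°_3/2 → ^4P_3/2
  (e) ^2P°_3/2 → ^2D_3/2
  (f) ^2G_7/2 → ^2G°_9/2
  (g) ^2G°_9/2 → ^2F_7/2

4

(a) forbidden (ΔL, ΔJ fail)
(b) forbidden (ΔL, ΔJ fail)
(c) forbidden (ΔL, ΔJ fail)
(d) allowed
(e) allowed
(f) allowed
(g) allowed
Total allowed: 4 of 7.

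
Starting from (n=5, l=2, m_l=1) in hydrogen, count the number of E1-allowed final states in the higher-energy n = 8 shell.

5

E1 requires Δl = ±1, so l_f ∈ {1, 3}; with 0 ≤ l_f ≤ n_f−1 = 7, the allowed l_f values are {1, 3}.
For l_f = 1: m_f ∈ {m_i−1, m_i, m_i+1} ∩ [−1, 1] = {0, 1} → 2 states.
For l_f = 3: m_f ∈ {m_i−1, m_i, m_i+1} ∩ [−3, 3] = {0, 1, 2} → 3 states.
Total: 5.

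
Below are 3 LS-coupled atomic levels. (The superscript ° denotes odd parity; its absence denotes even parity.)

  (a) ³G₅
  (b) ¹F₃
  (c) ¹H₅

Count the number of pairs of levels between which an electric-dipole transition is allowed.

0

(a)–(b): forbidden (parity, ΔS, ΔJ).
(a)–(c): forbidden (parity, ΔS).
(b)–(c): forbidden (parity, ΔL, ΔJ).
Allowed pairs: 0 of 3.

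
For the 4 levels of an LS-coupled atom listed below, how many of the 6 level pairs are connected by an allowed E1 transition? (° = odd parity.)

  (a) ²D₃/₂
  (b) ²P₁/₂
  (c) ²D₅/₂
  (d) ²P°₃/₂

(a)–(b): forbidden (parity).
(a)–(c): forbidden (parity).
(a)–(d): allowed.
(b)–(c): forbidden (parity, ΔJ).
(b)–(d): allowed.
(c)–(d): allowed.
Allowed pairs: 3 of 6.

3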